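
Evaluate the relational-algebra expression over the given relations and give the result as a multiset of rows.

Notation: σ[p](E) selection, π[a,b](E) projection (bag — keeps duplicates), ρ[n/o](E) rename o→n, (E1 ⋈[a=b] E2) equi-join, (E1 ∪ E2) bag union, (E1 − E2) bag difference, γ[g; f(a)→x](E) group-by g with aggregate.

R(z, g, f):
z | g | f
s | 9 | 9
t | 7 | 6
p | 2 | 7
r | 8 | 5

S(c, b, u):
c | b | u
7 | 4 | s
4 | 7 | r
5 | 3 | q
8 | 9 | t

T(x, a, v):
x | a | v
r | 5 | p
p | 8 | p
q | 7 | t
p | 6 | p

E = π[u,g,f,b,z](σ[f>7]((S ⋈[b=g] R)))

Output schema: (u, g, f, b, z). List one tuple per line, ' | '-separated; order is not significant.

Stepwise |·|:
  S → 4
  R → 4
  (S ⋈[b=g] R) → 2
  σ[f>7]((S ⋈[b=g] R)) → 1
  π[u,g,f,b,z](σ[f>7]((S ⋈[b=g] R))) → 1

== RESULT ==
u | g | f | b | z
t | 9 | 9 | 9 | s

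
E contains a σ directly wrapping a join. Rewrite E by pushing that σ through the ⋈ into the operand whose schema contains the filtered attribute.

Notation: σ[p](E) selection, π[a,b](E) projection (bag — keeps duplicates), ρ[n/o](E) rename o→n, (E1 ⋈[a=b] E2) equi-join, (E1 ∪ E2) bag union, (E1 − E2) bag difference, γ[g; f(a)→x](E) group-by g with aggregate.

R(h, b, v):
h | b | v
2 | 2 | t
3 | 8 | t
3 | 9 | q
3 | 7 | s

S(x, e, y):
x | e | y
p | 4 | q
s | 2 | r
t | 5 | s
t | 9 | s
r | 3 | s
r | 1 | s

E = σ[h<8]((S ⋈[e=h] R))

σ filters on h, owned by the right side.
E' = (S ⋈[e=h] σ[h<8](R))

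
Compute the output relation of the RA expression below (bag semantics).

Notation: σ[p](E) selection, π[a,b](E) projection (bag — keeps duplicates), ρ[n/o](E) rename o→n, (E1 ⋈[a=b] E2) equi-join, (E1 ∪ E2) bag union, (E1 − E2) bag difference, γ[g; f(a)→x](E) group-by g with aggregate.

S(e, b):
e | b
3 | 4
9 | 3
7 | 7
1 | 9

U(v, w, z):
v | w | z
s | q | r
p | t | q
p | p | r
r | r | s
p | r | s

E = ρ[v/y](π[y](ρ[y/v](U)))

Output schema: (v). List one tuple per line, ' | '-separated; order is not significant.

Row counts bottom-up:
  U → 5
  ρ[y/v](U) → 5
  π[y](ρ[y/v](U)) → 5
  ρ[v/y](π[y](ρ[y/v](U))) → 5

== RESULT ==
v
p
p
p
r
s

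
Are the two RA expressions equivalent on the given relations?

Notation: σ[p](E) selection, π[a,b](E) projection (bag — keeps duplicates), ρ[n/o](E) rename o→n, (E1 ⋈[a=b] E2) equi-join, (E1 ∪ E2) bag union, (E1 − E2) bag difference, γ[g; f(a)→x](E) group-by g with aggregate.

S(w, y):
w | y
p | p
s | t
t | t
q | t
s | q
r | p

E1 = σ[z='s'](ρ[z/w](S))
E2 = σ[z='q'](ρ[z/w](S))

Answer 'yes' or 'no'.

E1 per-node cardinality:
  S → 6
  ρ[z/w](S) → 6
  σ[z='s'](ρ[z/w](S)) → 2
E2 per-node cardinality:
  S → 6
  ρ[z/w](S) → 6
  σ[z='q'](ρ[z/w](S)) → 1

E1 result:
z | y
s | q
s | t
E2 result:
z | y
q | t
Witness: ('q', 't') appears 0× in E1 but 1× in E2.

no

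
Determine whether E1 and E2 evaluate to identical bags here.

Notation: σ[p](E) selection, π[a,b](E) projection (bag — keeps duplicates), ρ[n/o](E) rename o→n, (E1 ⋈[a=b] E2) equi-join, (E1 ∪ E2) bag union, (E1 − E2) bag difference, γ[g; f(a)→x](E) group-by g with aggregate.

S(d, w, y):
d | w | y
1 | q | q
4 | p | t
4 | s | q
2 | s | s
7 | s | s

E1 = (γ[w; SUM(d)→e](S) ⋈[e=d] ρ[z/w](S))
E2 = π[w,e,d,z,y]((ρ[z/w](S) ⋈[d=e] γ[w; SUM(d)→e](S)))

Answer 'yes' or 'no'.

E1 per-node cardinality:
  S → 5
  γ[w; SUM(d)→e](S) → 3
  S → 5
  ρ[z/w](S) → 5
  (γ[w; SUM(d)→e](S) ⋈[e=d] ρ[z/w](S)) → 3
E2 per-node cardinality:
  S → 5
  ρ[z/w](S) → 5
  S → 5
  γ[w; SUM(d)→e](S) → 3
  (ρ[z/w](S) ⋈[d=e] γ[w; SUM(d)→e](S)) → 3
  π[w,e,d,z,y]((ρ[z/w](S) ⋈[d=e] γ[w; SUM(d)→e](S))) → 3

E1 and E2 produce the same multiset:
w | e | d | z | y
p | 4 | 4 | p | t
p | 4 | 4 | s | q
q | 1 | 1 | q | q

yes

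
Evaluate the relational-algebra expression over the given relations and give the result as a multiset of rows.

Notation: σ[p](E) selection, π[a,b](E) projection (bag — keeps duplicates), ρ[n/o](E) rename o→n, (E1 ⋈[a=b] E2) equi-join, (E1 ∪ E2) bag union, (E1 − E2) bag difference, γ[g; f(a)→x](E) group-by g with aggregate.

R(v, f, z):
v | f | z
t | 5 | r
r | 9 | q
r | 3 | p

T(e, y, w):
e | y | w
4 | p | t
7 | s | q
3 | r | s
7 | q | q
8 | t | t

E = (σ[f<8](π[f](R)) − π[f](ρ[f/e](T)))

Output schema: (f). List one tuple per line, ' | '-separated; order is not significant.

Row counts bottom-up:
  R → 3
  π[f](R) → 3
  σ[f<8](π[f](R)) → 2
  T → 5
  ρ[f/e](T) → 5
  π[f](ρ[f/e](T)) → 5
  (σ[f<8](π[f](R)) − π[f](ρ[f/e](T))) → 1

== RESULT ==
f
5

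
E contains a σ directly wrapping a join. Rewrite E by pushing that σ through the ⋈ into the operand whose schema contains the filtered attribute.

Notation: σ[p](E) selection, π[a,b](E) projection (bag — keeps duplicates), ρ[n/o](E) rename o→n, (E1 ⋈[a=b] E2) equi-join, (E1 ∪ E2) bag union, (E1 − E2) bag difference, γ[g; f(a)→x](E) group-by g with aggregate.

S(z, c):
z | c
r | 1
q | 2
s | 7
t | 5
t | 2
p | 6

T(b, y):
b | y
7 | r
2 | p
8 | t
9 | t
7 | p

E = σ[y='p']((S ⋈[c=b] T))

σ filters on y, owned by the right side.
E' = (S ⋈[c=b] σ[y='p'](T))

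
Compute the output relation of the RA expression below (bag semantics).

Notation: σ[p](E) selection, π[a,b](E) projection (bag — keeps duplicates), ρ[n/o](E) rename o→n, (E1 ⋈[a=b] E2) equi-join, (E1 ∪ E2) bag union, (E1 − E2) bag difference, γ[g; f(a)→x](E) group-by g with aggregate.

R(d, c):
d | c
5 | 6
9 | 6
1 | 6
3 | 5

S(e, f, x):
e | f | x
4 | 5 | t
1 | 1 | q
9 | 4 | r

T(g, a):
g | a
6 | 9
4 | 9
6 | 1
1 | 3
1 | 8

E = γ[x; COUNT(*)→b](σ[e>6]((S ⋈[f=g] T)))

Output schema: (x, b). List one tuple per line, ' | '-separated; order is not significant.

Stepwise |·|:
  S → 3
  T → 5
  (S ⋈[f=g] T) → 3
  σ[e>6]((S ⋈[f=g] T)) → 1
  γ[x; COUNT(*)→b](σ[e>6]((S ⋈[f=g] T))) → 1

== RESULT ==
x | b
r | 1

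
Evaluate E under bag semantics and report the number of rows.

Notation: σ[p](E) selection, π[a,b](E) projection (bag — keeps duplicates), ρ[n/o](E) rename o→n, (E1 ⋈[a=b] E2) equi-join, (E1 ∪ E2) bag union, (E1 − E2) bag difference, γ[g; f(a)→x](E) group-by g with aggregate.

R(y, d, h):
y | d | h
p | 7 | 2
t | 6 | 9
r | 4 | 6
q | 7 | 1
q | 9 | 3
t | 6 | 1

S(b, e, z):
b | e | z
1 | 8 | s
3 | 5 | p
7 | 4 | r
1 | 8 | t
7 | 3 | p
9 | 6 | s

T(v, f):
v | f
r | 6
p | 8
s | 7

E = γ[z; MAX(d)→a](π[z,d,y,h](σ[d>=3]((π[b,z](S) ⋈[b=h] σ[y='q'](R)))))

Per-node cardinality:
  S → 6
  π[b,z](S) → 6
  R → 6
  σ[y='q'](R) → 2
  (π[b,z](S) ⋈[b=h] σ[y='q'](R)) → 3
  σ[d>=3]((π[b,z](S) ⋈[b=h] σ[y='q'](R))) → 3
  π[z,d,y,h](σ[d>=3]((π[b,z](S) ⋈[b=h] σ[y='q'](R)))) → 3
  γ[z; MAX(d)→a](π[z,d,y,h](σ[d>=3]((π[b,z](S) ⋈[b=h] σ[y='q'](R))))) → 3

|E| = 3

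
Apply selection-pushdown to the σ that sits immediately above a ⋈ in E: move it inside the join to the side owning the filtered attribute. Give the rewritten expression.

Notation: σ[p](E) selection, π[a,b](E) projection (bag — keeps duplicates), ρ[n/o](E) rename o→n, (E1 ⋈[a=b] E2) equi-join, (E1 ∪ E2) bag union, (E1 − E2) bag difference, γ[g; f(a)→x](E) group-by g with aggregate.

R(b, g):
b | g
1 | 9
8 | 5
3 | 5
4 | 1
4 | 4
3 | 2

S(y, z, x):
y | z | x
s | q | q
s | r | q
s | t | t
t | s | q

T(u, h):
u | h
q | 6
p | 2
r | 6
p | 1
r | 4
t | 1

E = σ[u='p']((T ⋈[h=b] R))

σ filters on u, owned by the left side.
E' = (σ[u='p'](T) ⋈[h=b] R)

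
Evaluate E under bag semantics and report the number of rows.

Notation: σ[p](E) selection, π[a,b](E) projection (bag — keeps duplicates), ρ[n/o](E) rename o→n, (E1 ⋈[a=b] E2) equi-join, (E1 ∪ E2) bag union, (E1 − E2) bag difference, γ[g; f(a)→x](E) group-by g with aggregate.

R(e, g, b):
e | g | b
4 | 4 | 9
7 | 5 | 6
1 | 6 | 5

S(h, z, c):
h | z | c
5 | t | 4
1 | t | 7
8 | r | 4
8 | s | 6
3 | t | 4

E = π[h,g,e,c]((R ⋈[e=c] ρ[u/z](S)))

Per-node cardinality:
  R → 3
  S → 5
  ρ[u/z](S) → 5
  (R ⋈[e=c] ρ[u/z](S)) → 4
  π[h,g,e,c]((R ⋈[e=c] ρ[u/z](S))) → 4

|E| = 4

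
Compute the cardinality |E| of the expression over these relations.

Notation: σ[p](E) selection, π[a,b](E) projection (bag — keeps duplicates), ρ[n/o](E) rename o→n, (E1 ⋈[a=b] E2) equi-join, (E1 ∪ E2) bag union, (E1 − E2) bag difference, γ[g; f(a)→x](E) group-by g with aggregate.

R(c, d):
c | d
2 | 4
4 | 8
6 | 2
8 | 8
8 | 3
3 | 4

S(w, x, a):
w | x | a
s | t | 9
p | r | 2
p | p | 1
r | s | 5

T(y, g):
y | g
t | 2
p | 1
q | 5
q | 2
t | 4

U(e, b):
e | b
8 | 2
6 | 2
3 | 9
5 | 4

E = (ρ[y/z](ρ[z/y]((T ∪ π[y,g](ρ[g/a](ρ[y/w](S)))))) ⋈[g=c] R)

Per-node cardinality:
  T → 5
  S → 4
  ρ[y/w](S) → 4
  ρ[g/a](ρ[y/w](S)) → 4
  π[y,g](ρ[g/a](ρ[y/w](S))) → 4
  (T ∪ π[y,g](ρ[g/a](ρ[y/w](S)))) → 9
  ρ[z/y]((T ∪ π[y,g](ρ[g/a](ρ[y/w](S))))) → 9
  ρ[y/z](ρ[z/y]((T ∪ π[y,g](ρ[g/a](ρ[y/w](S)))))) → 9
  R → 6
  (ρ[y/z](ρ[z/y]((T ∪ π[y,g](ρ[g/a](ρ[y/w](S)))))) ⋈[g=c] R) → 4

|E| = 4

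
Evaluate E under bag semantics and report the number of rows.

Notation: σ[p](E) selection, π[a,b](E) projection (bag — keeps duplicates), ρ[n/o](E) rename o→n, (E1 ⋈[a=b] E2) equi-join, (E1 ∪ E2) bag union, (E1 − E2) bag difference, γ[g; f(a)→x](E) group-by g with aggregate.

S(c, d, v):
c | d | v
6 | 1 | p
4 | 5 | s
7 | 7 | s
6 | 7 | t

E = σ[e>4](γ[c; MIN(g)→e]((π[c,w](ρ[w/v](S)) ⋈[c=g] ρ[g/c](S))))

Subexpression sizes:
  S → 4
  ρ[w/v](S) → 4
  π[c,w](ρ[w/v](S)) → 4
  S → 4
  ρ[g/c](S) → 4
  (π[c,w](ρ[w/v](S)) ⋈[c=g] ρ[g/c](S)) → 6
  γ[c; MIN(g)→e]((π[c,w](ρ[w/v](S)) ⋈[c=g] ρ[g/c](S))) → 3
  σ[e>4](γ[c; MIN(g)→e]((π[c,w](ρ[w/v](S)) ⋈[c=g] ρ[g/c](S)))) → 2

|E| = 2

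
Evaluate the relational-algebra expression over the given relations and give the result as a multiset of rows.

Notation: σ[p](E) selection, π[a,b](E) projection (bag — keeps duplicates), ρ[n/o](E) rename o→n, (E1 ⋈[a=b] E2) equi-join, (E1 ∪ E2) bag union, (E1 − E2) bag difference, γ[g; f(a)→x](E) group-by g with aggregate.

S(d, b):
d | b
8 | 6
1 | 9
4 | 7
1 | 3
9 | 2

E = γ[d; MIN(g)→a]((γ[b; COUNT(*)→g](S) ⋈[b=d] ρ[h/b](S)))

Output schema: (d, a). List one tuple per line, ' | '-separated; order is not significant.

Per-node cardinality:
  S → 5
  γ[b; COUNT(*)→g](S) → 5
  S → 5
  ρ[h/b](S) → 5
  (γ[b; COUNT(*)→g](S) ⋈[b=d] ρ[h/b](S)) → 1
  γ[d; MIN(g)→a]((γ[b; COUNT(*)→g](S) ⋈[b=d] ρ[h/b](S))) → 1

== RESULT ==
d | a
9 | 1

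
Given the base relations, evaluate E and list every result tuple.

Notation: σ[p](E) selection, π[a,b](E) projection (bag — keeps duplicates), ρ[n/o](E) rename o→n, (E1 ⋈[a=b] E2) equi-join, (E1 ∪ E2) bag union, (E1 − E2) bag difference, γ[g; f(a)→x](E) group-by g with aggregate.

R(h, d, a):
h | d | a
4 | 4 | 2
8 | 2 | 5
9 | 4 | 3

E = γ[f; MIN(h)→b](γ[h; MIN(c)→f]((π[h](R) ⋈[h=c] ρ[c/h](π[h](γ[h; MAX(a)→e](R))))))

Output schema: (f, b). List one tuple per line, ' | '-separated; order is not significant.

Subexpression sizes:
  R → 3
  π[h](R) → 3
  R → 3
  γ[h; MAX(a)→e](R) → 3
  π[h](γ[h; MAX(a)→e](R)) → 3
  ρ[c/h](π[h](γ[h; MAX(a)→e](R))) → 3
  (π[h](R) ⋈[h=c] ρ[c/h](π[h](γ[h; MAX(a)→e](R)))) → 3
  γ[h; MIN(c)→f]((π[h](R) ⋈[h=c] ρ[c/h](π[h](γ[h; MAX(a)→e](R))))) → 3
  γ[f; MIN(h)→b](γ[h; MIN(c)→f]((π[h](R) ⋈[h=c] ρ[c/h](π[h](γ[h; MAX(a)→e](R)))))) → 3

== RESULT ==
f | b
4 | 4
8 | 8
9 | 9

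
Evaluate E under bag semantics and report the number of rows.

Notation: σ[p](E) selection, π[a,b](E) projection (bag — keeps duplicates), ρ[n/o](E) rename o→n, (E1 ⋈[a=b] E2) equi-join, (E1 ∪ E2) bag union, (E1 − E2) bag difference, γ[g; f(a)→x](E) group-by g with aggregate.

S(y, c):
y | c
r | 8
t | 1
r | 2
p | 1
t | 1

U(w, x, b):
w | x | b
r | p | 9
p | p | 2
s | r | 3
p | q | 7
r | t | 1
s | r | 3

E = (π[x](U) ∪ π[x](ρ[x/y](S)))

Per-node cardinality:
  U → 6
  π[x](U) → 6
  S → 5
  ρ[x/y](S) → 5
  π[x](ρ[x/y](S)) → 5
  (π[x](U) ∪ π[x](ρ[x/y](S))) → 11

|E| = 11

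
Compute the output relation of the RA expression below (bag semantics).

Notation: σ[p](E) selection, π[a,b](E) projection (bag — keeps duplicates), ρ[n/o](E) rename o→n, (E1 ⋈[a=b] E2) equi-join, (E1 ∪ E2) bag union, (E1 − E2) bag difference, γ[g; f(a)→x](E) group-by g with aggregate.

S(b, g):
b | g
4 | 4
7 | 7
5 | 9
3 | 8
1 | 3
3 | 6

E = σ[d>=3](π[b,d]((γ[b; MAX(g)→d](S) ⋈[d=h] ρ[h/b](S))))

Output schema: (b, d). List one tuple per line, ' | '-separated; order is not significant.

Row counts bottom-up:
  S → 6
  γ[b; MAX(g)→d](S) → 5
  S → 6
  ρ[h/b](S) → 6
  (γ[b; MAX(g)→d](S) ⋈[d=h] ρ[h/b](S)) → 4
  π[b,d]((γ[b; MAX(g)→d](S) ⋈[d=h] ρ[h/b](S))) → 4
  σ[d>=3](π[b,d]((γ[b; MAX(g)→d](S) ⋈[d=h] ρ[h/b](S)))) → 4

== RESULT ==
b | d
1 | 3
1 | 3
4 | 4
7 | 7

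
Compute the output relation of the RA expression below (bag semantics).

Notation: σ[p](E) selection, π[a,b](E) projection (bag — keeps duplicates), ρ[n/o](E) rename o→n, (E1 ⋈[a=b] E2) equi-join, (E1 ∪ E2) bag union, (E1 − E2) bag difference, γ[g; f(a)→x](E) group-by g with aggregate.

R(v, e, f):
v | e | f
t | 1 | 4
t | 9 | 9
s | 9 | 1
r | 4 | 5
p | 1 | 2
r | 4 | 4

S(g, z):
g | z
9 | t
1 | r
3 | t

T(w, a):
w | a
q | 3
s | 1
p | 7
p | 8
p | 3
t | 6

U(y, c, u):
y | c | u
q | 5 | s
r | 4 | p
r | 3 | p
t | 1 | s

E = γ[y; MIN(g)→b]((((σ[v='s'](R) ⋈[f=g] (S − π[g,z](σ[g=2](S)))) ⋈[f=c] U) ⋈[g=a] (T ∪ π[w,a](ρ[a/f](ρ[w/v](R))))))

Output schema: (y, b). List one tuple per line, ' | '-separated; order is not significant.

Row counts bottom-up:
  R → 6
  σ[v='s'](R) → 1
  S → 3
  S → 3
  σ[g=2](S) → 0
  π[g,z](σ[g=2](S)) → 0
  (S − π[g,z](σ[g=2](S))) → 3
  (σ[v='s'](R) ⋈[f=g] (S − π[g,z](σ[g=2](S)))) → 1
  U → 4
  ((σ[v='s'](R) ⋈[f=g] (S − π[g,z](σ[g=2](S)))) ⋈[f=c] U) → 1
  T → 6
  R → 6
  ρ[w/v](R) → 6
  ρ[a/f](ρ[w/v](R)) → 6
  π[w,a](ρ[a/f](ρ[w/v](R))) → 6
  (T ∪ π[w,a](ρ[a/f](ρ[w/v](R)))) → 12
  (((σ[v='s'](R) ⋈[f=g] (S − π[g,z](σ[g=2](S)))) ⋈[f=c] U) ⋈[g=a] (T ∪ π[w,a](ρ[a/f](ρ[w/v](R))))) → 2
  γ[y; MIN(g)→b]((((σ[v='s'](R) ⋈[f=g] (S − π[g,z](σ[g=2](S)))) ⋈[f=c] U) ⋈[g=a] (T ∪ π[w,a](ρ[a/f](ρ[w/v](R)))))) → 1

== RESULT ==
y | b
t | 1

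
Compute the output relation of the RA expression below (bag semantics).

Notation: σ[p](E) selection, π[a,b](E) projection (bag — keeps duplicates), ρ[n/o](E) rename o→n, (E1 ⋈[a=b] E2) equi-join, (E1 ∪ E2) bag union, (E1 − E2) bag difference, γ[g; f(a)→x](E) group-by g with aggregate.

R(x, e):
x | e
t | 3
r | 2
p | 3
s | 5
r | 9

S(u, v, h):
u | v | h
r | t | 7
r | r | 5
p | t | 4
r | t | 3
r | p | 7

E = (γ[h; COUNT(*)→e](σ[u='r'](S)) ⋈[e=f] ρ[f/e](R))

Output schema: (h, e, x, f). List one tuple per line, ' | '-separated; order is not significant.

Row counts bottom-up:
  S → 5
  σ[u='r'](S) → 4
  γ[h; COUNT(*)→e](σ[u='r'](S)) → 3
  R → 5
  ρ[f/e](R) → 5
  (γ[h; COUNT(*)→e](σ[u='r'](S)) ⋈[e=f] ρ[f/e](R)) → 1

== RESULT ==
h | e | x | f
7 | 2 | r | 2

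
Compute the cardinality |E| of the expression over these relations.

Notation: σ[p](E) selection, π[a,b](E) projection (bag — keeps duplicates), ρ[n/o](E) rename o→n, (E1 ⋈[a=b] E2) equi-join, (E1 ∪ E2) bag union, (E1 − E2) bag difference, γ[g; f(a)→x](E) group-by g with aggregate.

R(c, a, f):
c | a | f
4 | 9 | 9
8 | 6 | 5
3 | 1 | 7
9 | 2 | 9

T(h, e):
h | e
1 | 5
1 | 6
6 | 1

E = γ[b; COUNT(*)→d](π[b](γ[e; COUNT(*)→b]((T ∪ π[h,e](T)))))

Per-node cardinality:
  T → 3
  T → 3
  π[h,e](T) → 3
  (T ∪ π[h,e](T)) → 6
  γ[e; COUNT(*)→b]((T ∪ π[h,e](T))) → 3
  π[b](γ[e; COUNT(*)→b]((T ∪ π[h,e](T)))) → 3
  γ[b; COUNT(*)→d](π[b](γ[e; COUNT(*)→b]((T ∪ π[h,e](T))))) → 1

|E| = 1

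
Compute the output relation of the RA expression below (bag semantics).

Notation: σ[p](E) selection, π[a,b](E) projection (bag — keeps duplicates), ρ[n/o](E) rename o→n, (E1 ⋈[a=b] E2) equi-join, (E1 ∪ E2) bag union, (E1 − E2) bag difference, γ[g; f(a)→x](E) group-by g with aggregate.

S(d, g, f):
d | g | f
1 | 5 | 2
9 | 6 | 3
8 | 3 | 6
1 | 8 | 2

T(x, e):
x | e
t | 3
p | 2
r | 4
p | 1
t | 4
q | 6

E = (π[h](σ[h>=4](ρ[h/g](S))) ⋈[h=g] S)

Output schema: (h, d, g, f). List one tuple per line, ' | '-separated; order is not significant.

Subexpression sizes:
  S → 4
  ρ[h/g](S) → 4
  σ[h>=4](ρ[h/g](S)) → 3
  π[h](σ[h>=4](ρ[h/g](S))) → 3
  S → 4
  (π[h](σ[h>=4](ρ[h/g](S))) ⋈[h=g] S) → 3

== RESULT ==
h | d | g | f
5 | 1 | 5 | 2
6 | 9 | 6 | 3
8 | 1 | 8 | 2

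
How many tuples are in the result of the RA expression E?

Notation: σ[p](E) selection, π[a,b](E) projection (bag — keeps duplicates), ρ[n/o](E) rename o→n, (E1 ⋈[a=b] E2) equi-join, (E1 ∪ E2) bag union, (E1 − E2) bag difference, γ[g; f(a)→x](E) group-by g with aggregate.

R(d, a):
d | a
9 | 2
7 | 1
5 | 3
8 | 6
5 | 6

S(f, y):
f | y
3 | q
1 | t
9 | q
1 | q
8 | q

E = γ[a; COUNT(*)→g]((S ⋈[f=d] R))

Row counts bottom-up:
  S → 5
  R → 5
  (S ⋈[f=d] R) → 2
  γ[a; COUNT(*)→g]((S ⋈[f=d] R)) → 2

|E| = 2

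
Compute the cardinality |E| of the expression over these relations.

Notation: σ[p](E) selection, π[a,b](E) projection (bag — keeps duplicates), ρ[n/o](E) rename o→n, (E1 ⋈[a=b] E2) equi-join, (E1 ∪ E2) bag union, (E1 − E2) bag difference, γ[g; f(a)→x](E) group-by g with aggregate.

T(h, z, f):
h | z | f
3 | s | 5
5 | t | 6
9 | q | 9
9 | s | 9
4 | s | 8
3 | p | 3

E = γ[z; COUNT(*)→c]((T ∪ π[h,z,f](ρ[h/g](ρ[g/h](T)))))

Row counts bottom-up:
  T → 6
  T → 6
  ρ[g/h](T) → 6
  ρ[h/g](ρ[g/h](T)) → 6
  π[h,z,f](ρ[h/g](ρ[g/h](T))) → 6
  (T ∪ π[h,z,f](ρ[h/g](ρ[g/h](T)))) → 12
  γ[z; COUNT(*)→c]((T ∪ π[h,z,f](ρ[h/g](ρ[g/h](T))))) → 4

|E| = 4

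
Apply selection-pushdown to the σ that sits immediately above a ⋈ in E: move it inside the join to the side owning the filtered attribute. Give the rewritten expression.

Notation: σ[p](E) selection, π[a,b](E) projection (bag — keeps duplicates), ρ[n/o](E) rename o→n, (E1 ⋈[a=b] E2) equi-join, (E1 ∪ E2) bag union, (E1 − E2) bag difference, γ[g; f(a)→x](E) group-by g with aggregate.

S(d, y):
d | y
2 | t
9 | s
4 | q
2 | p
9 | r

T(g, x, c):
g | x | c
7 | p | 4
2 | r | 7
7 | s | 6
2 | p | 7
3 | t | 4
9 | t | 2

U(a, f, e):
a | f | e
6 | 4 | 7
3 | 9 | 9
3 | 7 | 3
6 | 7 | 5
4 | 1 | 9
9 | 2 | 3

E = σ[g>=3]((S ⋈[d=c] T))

σ filters on g, owned by the right side.
E' = (S ⋈[d=c] σ[g>=3](T))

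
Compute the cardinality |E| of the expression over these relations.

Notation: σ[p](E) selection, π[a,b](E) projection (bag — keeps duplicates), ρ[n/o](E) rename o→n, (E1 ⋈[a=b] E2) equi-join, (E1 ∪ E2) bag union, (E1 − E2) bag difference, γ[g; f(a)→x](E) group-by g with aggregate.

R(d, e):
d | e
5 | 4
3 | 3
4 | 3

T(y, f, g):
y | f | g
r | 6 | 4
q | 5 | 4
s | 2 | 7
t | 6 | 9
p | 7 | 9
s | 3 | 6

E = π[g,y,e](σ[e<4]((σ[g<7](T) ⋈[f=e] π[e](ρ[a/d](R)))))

Row counts bottom-up:
  T → 6
  σ[g<7](T) → 3
  R → 3
  ρ[a/d](R) → 3
  π[e](ρ[a/d](R)) → 3
  (σ[g<7](T) ⋈[f=e] π[e](ρ[a/d](R))) → 2
  σ[e<4]((σ[g<7](T) ⋈[f=e] π[e](ρ[a/d](R)))) → 2
  π[g,y,e](σ[e<4]((σ[g<7](T) ⋈[f=e] π[e](ρ[a/d](R))))) → 2

|E| = 2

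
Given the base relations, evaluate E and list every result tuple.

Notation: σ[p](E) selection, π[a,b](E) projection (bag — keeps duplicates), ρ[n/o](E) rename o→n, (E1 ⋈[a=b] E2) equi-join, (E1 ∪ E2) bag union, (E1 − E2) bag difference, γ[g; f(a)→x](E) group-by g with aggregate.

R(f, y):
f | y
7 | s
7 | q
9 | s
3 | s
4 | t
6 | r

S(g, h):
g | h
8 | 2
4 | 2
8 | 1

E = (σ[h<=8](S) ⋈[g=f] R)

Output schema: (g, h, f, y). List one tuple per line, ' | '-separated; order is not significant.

Subexpression sizes:
  S → 3
  σ[h<=8](S) → 3
  R → 6
  (σ[h<=8](S) ⋈[g=f] R) → 1

== RESULT ==
g | h | f | y
4 | 2 | 4 | t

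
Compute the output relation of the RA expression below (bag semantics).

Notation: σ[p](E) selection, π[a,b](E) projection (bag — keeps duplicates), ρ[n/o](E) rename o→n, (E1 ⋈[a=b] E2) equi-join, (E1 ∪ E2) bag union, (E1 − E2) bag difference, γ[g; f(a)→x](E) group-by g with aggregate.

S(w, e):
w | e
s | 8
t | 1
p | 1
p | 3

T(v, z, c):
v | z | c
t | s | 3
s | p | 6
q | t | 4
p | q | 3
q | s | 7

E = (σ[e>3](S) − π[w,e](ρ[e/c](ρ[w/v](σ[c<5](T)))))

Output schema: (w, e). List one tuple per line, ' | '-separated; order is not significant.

Stepwise |·|:
  S → 4
  σ[e>3](S) → 1
  T → 5
  σ[c<5](T) → 3
  ρ[w/v](σ[c<5](T)) → 3
  ρ[e/c](ρ[w/v](σ[c<5](T))) → 3
  π[w,e](ρ[e/c](ρ[w/v](σ[c<5](T)))) → 3
  (σ[e>3](S) − π[w,e](ρ[e/c](ρ[w/v](σ[c<5](T))))) → 1

== RESULT ==
w | e
s | 8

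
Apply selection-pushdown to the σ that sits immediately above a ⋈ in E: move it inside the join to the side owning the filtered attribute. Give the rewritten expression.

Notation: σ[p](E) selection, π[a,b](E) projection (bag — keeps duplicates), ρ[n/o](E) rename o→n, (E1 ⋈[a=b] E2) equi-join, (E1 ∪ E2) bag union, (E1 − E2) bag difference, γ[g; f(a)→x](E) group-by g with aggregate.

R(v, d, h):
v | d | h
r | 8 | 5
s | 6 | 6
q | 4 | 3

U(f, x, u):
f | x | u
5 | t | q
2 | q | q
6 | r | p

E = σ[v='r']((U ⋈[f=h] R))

σ filters on v, owned by the right side.
E' = (U ⋈[f=h] σ[v='r'](R))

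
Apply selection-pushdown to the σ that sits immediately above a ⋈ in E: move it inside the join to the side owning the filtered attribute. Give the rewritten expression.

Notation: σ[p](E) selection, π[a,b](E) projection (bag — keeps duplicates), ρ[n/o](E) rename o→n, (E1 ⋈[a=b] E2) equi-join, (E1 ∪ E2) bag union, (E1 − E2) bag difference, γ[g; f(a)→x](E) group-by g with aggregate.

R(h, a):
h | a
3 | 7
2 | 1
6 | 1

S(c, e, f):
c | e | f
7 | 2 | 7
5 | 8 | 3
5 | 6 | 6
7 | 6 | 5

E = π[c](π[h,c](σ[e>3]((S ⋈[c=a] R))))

σ filters on e, owned by the left side.
E' = π[c](π[h,c]((σ[e>3](S) ⋈[c=a] R)))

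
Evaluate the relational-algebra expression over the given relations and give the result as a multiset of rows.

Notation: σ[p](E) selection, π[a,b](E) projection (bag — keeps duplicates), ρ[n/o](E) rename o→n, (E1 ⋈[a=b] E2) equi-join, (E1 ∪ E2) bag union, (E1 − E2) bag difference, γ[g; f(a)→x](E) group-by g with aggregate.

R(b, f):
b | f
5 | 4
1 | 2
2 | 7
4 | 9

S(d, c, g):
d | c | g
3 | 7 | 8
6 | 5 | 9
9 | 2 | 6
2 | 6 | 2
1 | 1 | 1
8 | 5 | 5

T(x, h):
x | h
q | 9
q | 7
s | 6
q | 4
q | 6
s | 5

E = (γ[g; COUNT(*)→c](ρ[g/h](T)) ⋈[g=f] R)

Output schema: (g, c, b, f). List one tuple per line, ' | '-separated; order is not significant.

Row counts bottom-up:
  T → 6
  ρ[g/h](T) → 6
  γ[g; COUNT(*)→c](ρ[g/h](T)) → 5
  R → 4
  (γ[g; COUNT(*)→c](ρ[g/h](T)) ⋈[g=f] R) → 3

== RESULT ==
g | c | b | f
4 | 1 | 5 | 4
7 | 1 | 2 | 7
9 | 1 | 4 | 9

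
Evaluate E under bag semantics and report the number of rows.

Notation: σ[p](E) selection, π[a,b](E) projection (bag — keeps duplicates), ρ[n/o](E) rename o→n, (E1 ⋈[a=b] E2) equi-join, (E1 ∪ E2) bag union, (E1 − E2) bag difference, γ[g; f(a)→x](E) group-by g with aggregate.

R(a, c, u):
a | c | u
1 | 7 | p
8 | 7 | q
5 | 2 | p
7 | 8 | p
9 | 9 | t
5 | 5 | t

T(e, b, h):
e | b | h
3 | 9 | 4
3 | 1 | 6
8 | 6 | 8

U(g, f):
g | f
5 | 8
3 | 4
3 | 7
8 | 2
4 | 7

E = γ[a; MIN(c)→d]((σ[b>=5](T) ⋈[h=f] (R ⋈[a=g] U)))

Per-node cardinality:
  T → 3
  σ[b>=5](T) → 2
  R → 6
  U → 5
  (R ⋈[a=g] U) → 3
  (σ[b>=5](T) ⋈[h=f] (R ⋈[a=g] U)) → 2
  γ[a; MIN(c)→d]((σ[b>=5](T) ⋈[h=f] (R ⋈[a=g] U))) → 1

|E| = 1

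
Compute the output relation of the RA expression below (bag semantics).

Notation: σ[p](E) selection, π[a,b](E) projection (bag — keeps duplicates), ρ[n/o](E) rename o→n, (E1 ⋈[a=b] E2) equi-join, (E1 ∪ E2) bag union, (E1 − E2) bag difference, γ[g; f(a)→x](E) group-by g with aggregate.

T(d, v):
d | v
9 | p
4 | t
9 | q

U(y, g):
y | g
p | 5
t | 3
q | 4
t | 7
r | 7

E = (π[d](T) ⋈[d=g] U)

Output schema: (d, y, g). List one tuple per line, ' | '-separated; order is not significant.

Stepwise |·|:
  T → 3
  π[d](T) → 3
  U → 5
  (π[d](T) ⋈[d=g] U) → 1

== RESULT ==
d | y | g
4 | q | 4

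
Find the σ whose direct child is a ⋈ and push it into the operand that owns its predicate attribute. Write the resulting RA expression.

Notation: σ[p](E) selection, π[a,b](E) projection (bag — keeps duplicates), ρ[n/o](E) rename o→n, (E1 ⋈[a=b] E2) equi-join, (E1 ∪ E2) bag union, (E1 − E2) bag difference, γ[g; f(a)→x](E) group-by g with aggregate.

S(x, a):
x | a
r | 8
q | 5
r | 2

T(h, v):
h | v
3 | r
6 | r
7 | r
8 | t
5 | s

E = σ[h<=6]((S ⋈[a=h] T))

σ filters on h, owned by the right side.
E' = (S ⋈[a=h] σ[h<=6](T))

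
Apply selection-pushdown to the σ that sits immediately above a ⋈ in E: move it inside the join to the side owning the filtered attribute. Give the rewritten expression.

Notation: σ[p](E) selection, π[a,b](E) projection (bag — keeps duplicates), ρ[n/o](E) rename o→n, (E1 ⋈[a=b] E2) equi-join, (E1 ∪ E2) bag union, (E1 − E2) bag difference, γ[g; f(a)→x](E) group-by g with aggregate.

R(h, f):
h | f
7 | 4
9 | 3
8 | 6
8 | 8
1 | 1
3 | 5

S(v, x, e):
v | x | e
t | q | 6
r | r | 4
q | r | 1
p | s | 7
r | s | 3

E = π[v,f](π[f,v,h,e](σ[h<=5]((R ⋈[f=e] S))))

σ filters on h, owned by the left side.
E' = π[v,f](π[f,v,h,e]((σ[h<=5](R) ⋈[f=e] S)))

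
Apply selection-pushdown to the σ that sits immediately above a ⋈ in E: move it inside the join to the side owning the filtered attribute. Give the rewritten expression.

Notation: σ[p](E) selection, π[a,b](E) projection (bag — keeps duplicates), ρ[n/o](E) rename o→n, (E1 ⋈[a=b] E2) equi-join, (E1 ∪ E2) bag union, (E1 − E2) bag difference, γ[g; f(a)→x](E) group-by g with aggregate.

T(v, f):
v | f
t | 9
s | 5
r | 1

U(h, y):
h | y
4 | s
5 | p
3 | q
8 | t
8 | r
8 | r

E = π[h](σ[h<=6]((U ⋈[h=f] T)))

σ filters on h, owned by the left side.
E' = π[h]((σ[h<=6](U) ⋈[h=f] T))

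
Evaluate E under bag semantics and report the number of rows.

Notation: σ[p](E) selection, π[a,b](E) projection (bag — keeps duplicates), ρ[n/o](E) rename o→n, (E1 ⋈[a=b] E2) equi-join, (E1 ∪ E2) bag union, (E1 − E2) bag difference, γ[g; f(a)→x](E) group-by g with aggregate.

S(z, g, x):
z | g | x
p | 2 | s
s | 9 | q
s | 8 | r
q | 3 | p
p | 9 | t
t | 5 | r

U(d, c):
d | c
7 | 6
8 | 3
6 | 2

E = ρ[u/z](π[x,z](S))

Stepwise |·|:
  S → 6
  π[x,z](S) → 6
  ρ[u/z](π[x,z](S)) → 6

|E| = 6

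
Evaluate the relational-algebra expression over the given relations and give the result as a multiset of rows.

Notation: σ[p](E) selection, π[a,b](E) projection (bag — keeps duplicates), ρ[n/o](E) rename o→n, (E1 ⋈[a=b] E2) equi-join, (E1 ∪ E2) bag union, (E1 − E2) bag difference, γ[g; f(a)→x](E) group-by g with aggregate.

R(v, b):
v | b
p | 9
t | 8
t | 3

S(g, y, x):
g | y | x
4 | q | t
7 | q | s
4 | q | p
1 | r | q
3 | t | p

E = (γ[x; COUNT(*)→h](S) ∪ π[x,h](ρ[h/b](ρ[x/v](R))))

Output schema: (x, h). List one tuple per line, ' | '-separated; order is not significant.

Per-node cardinality:
  S → 5
  γ[x; COUNT(*)→h](S) → 4
  R → 3
  ρ[x/v](R) → 3
  ρ[h/b](ρ[x/v](R)) → 3
  π[x,h](ρ[h/b](ρ[x/v](R))) → 3
  (γ[x; COUNT(*)→h](S) ∪ π[x,h](ρ[h/b](ρ[x/v](R)))) → 7

== RESULT ==
x | h
p | 2
p | 9
q | 1
s | 1
t | 1
t | 3
t | 8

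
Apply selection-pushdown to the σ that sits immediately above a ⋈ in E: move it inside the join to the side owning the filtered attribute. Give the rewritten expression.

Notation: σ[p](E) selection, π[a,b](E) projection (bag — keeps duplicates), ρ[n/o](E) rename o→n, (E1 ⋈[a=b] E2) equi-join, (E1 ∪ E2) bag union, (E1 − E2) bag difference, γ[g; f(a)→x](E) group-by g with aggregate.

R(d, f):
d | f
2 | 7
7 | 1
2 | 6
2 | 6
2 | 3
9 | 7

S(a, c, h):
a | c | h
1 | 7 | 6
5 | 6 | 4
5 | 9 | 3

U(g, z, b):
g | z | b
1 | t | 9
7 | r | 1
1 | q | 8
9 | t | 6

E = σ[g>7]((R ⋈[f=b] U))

σ filters on g, owned by the right side.
E' = (R ⋈[f=b] σ[g>7](U))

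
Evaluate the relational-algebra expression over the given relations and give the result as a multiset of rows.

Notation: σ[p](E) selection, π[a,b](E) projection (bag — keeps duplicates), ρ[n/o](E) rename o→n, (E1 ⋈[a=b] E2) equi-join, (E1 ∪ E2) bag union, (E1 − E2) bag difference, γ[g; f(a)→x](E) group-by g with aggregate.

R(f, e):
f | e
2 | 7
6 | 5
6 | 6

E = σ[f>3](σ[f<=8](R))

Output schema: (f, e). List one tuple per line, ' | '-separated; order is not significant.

Subexpression sizes:
  R → 3
  σ[f<=8](R) → 3
  σ[f>3](σ[f<=8](R)) → 2

== RESULT ==
f | e
6 | 5
6 | 6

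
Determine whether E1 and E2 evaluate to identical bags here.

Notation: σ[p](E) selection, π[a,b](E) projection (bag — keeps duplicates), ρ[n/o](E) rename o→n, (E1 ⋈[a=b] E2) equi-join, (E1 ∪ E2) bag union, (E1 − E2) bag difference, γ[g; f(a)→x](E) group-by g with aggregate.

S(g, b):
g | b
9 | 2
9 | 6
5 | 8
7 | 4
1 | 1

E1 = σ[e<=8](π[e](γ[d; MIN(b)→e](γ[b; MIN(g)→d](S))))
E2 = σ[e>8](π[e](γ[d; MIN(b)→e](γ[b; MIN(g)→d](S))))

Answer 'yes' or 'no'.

E1 subexpression sizes:
  S → 5
  γ[b; MIN(g)→d](S) → 5
  γ[d; MIN(b)→e](γ[b; MIN(g)→d](S)) → 4
  π[e](γ[d; MIN(b)→e](γ[b; MIN(g)→d](S))) → 4
  σ[e<=8](π[e](γ[d; MIN(b)→e](γ[b; MIN(g)→d](S)))) → 4
E2 subexpression sizes:
  S → 5
  γ[b; MIN(g)→d](S) → 5
  γ[d; MIN(b)→e](γ[b; MIN(g)→d](S)) → 4
  π[e](γ[d; MIN(b)→e](γ[b; MIN(g)→d](S))) → 4
  σ[e>8](π[e](γ[d; MIN(b)→e](γ[b; MIN(g)→d](S)))) → 0

E1 result:
e
1
2
4
8
E2 result:
e
(0 rows)
Witness: (1,) appears 1× in E1 but 0× in E2.

no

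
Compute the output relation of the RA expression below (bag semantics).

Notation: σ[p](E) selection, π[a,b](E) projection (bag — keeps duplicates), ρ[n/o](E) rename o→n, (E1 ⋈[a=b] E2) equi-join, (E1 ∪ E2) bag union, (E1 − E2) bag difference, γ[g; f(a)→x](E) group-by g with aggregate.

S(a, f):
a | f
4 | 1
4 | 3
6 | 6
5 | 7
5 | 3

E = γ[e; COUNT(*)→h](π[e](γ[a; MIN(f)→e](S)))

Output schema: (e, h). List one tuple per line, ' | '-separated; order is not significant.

Stepwise |·|:
  S → 5
  γ[a; MIN(f)→e](S) → 3
  π[e](γ[a; MIN(f)→e](S)) → 3
  γ[e; COUNT(*)→h](π[e](γ[a; MIN(f)→e](S))) → 3

== RESULT ==
e | h
1 | 1
3 | 1
6 | 1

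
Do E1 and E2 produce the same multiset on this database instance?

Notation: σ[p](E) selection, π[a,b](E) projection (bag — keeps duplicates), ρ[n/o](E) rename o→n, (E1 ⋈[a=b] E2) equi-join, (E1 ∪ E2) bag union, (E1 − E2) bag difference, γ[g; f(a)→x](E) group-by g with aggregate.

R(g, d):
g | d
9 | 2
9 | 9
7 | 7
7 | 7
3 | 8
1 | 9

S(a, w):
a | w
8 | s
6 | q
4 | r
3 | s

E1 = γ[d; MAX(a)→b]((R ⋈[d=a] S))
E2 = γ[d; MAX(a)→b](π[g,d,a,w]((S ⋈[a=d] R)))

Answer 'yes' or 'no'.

E1 row counts bottom-up:
  R → 6
  S → 4
  (R ⋈[d=a] S) → 1
  γ[d; MAX(a)→b]((R ⋈[d=a] S)) → 1
E2 row counts bottom-up:
  S → 4
  R → 6
  (S ⋈[a=d] R) → 1
  π[g,d,a,w]((S ⋈[a=d] R)) → 1
  γ[d; MAX(a)→b](π[g,d,a,w]((S ⋈[a=d] R))) → 1

E1 and E2 produce the same multiset:
d | b
8 | 8

yes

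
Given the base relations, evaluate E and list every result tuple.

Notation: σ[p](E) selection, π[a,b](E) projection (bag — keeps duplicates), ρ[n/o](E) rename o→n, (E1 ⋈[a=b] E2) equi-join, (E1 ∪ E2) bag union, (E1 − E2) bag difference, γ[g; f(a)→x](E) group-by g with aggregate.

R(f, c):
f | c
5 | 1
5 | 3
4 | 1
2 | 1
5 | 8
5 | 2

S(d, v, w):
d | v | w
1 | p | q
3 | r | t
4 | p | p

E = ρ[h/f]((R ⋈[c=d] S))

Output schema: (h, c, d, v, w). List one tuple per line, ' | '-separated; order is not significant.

Per-node cardinality:
  R → 6
  S → 3
  (R ⋈[c=d] S) → 4
  ρ[h/f]((R ⋈[c=d] S)) → 4

== RESULT ==
h | c | d | v | w
2 | 1 | 1 | p | q
4 | 1 | 1 | p | q
5 | 1 | 1 | p | q
5 | 3 | 3 | r | t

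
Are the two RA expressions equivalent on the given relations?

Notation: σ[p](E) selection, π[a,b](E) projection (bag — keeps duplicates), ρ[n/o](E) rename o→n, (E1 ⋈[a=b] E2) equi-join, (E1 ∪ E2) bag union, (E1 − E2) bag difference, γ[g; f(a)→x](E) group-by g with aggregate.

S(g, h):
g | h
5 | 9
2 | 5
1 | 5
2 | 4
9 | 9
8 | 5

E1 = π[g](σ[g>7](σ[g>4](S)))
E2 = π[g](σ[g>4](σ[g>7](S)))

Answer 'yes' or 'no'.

E1 stepwise |·|:
  S → 6
  σ[g>4](S) → 3
  σ[g>7](σ[g>4](S)) → 2
  π[g](σ[g>7](σ[g>4](S))) → 2
E2 stepwise |·|:
  S → 6
  σ[g>7](S) → 2
  σ[g>4](σ[g>7](S)) → 2
  π[g](σ[g>4](σ[g>7](S))) → 2

E1 and E2 produce the same multiset:
g
8
9

yes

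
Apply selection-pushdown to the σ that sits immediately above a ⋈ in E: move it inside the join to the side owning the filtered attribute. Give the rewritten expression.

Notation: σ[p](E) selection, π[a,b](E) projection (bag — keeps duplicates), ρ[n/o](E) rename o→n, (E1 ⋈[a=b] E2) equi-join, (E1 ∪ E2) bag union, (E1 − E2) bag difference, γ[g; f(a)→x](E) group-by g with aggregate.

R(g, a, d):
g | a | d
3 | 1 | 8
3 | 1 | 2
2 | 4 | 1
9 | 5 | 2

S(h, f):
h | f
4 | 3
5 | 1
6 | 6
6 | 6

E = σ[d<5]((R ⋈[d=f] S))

σ filters on d, owned by the left side.
E' = (σ[d<5](R) ⋈[d=f] S)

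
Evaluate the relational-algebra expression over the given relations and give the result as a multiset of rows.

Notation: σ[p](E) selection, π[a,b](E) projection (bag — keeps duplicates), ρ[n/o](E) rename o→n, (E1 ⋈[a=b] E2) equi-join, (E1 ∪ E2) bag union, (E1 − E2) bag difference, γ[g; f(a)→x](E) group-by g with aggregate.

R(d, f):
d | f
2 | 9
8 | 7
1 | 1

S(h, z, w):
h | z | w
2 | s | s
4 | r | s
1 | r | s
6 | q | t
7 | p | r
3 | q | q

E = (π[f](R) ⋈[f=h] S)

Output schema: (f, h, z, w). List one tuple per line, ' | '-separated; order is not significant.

Row counts bottom-up:
  R → 3
  π[f](R) → 3
  S → 6
  (π[f](R) ⋈[f=h] S) → 2

== RESULT ==
f | h | z | w
1 | 1 | r | s
7 | 7 | p | r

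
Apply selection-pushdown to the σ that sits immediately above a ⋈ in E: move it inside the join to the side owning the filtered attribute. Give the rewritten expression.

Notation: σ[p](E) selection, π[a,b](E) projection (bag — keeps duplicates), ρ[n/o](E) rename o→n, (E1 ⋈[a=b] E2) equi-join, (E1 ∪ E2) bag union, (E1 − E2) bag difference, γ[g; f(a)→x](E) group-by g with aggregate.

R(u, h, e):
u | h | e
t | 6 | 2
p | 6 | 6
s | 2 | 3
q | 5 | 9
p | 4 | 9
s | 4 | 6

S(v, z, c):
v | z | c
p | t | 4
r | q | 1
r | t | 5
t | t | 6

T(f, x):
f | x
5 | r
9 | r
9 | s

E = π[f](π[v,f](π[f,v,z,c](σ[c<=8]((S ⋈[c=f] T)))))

σ filters on c, owned by the left side.
E' = π[f](π[v,f](π[f,v,z,c]((σ[c<=8](S) ⋈[c=f] T))))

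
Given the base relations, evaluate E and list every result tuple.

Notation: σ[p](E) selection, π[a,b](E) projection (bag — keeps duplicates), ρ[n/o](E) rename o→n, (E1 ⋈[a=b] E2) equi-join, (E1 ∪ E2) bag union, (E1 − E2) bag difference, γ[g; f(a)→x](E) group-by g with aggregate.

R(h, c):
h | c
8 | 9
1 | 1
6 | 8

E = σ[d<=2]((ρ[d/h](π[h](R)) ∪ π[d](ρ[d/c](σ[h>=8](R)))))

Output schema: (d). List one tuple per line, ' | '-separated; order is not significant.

Row counts bottom-up:
  R → 3
  π[h](R) → 3
  ρ[d/h](π[h](R)) → 3
  R → 3
  σ[h>=8](R) → 1
  ρ[d/c](σ[h>=8](R)) → 1
  π[d](ρ[d/c](σ[h>=8](R))) → 1
  (ρ[d/h](π[h](R)) ∪ π[d](ρ[d/c](σ[h>=8](R)))) → 4
  σ[d<=2]((ρ[d/h](π[h](R)) ∪ π[d](ρ[d/c](σ[h>=8](R))))) → 1

== RESULT ==
d
1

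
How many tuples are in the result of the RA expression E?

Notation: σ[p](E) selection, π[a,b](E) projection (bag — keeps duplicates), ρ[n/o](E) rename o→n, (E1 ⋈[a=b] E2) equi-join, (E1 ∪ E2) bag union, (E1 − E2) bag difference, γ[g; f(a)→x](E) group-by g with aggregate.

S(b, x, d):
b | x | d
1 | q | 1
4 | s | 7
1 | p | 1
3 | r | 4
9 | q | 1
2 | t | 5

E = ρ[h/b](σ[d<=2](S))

Stepwise |·|:
  S → 6
  σ[d<=2](S) → 3
  ρ[h/b](σ[d<=2](S)) → 3

|E| = 3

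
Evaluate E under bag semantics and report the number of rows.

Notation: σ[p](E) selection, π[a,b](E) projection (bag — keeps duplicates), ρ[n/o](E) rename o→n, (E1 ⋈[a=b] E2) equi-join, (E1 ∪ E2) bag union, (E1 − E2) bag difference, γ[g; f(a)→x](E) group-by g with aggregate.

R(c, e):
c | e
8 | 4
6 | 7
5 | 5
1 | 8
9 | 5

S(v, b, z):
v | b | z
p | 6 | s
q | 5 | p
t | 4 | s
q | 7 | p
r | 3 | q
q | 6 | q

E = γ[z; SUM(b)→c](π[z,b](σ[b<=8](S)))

Stepwise |·|:
  S → 6
  σ[b<=8](S) → 6
  π[z,b](σ[b<=8](S)) → 6
  γ[z; SUM(b)→c](π[z,b](σ[b<=8](S))) → 3

|E| = 3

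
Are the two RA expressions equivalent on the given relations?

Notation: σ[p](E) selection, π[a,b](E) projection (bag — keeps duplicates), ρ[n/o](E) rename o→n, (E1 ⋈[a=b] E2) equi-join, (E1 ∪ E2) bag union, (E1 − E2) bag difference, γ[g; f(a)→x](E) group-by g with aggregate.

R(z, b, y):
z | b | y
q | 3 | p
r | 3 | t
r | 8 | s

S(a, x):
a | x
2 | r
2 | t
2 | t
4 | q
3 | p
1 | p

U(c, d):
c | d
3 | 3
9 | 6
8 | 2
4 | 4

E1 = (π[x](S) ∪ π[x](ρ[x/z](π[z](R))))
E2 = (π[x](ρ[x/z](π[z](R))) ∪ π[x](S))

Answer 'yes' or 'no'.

E1 subexpression sizes:
  S → 6
  π[x](S) → 6
  R → 3
  π[z](R) → 3
  ρ[x/z](π[z](R)) → 3
  π[x](ρ[x/z](π[z](R))) → 3
  (π[x](S) ∪ π[x](ρ[x/z](π[z](R)))) → 9
E2 subexpression sizes:
  R → 3
  π[z](R) → 3
  ρ[x/z](π[z](R)) → 3
  π[x](ρ[x/z](π[z](R))) → 3
  S → 6
  π[x](S) → 6
  (π[x](ρ[x/z](π[z](R))) ∪ π[x](S)) → 9

E1 and E2 produce the same multiset:
x
p
p
q
q
r
r
r
t
t

yes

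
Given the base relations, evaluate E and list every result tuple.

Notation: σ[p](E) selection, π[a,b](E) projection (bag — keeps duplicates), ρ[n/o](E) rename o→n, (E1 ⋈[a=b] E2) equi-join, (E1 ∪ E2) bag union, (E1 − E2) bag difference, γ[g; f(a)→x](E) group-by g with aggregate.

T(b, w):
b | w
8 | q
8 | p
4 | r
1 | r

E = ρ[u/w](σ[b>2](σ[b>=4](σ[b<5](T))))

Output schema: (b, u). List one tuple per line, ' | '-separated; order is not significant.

Row counts bottom-up:
  T → 4
  σ[b<5](T) → 2
  σ[b>=4](σ[b<5](T)) → 1
  σ[b>2](σ[b>=4](σ[b<5](T))) → 1
  ρ[u/w](σ[b>2](σ[b>=4](σ[b<5](T)))) → 1

== RESULT ==
b | u
4 | r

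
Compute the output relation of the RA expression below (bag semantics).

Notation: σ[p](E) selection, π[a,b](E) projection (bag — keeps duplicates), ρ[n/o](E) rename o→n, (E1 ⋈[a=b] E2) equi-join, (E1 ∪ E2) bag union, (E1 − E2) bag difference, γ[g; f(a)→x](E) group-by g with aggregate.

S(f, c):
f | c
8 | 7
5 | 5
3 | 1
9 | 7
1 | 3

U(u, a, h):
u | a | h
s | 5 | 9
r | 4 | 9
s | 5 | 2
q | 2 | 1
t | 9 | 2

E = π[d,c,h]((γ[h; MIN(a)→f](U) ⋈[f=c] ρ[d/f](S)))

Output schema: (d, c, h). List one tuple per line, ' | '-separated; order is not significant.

Per-node cardinality:
  U → 5
  γ[h; MIN(a)→f](U) → 3
  S → 5
  ρ[d/f](S) → 5
  (γ[h; MIN(a)→f](U) ⋈[f=c] ρ[d/f](S)) → 1
  π[d,c,h]((γ[h; MIN(a)→f](U) ⋈[f=c] ρ[d/f](S))) → 1

== RESULT ==
d | c | h
5 | 5 | 2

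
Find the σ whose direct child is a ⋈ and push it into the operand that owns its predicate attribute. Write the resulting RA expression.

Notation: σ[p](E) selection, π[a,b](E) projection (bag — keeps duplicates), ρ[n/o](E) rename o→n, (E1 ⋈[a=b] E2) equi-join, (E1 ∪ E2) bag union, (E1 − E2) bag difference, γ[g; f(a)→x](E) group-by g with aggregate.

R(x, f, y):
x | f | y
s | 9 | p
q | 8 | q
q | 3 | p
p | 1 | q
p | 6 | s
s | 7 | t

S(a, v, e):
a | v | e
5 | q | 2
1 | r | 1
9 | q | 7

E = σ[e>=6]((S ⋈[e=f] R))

σ filters on e, owned by the left side.
E' = (σ[e>=6](S) ⋈[e=f] R)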